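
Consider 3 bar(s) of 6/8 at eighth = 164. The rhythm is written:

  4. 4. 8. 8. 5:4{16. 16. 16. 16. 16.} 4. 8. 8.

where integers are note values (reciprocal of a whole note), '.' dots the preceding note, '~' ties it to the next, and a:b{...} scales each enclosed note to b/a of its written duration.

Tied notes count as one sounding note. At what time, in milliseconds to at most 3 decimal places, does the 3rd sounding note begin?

1. 0.0ms @ 0 + 1097.561ms (3)
2. 1097.561ms @ 3 + 1097.561ms (3)
3. 2195.122ms @ 6 + 548.78ms (3/2)
4. 2743.902ms @ 15/2 + 548.78ms (3/2)
5. 3292.683ms @ 9 + 219.512ms (3/5)
6. 3512.195ms @ 48/5 + 219.512ms (3/5)
7. 3731.707ms @ 51/5 + 219.512ms (3/5)
8. 3951.22ms @ 54/5 + 219.512ms (3/5)
9. 4170.732ms @ 57/5 + 219.512ms (3/5)
10. 4390.244ms @ 12 + 1097.561ms (3)
11. 5487.805ms @ 15 + 548.78ms (3/2)
12. 6036.585ms @ 33/2 + 548.78ms (3/2)

note 3 onset = 6b = 2195.122ms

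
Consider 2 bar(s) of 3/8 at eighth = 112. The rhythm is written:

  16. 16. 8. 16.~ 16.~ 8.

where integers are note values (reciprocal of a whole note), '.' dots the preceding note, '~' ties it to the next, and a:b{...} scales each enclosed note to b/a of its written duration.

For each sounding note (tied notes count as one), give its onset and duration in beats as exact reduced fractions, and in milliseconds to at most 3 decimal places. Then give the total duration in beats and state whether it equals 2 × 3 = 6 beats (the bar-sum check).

1) 0.0ms=0b +401.786ms=3/4b
2) 401.786ms=3/4b +401.786ms=3/4b
3) 803.571ms=3/2b +803.571ms=3/2b
4) 1607.143ms=3b +1607.143ms=3b
Σ=6b of 6 (112bpm 3/8) — PASS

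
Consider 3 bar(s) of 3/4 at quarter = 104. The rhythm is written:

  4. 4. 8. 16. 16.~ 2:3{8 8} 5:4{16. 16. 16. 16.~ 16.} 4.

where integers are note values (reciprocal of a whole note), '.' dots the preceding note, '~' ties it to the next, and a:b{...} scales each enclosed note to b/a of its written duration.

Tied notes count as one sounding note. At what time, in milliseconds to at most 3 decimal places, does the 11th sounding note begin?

1. 0.0ms @ 0 + 865.385ms (3/2)
2. 865.385ms @ 3/2 + 865.385ms (3/2)
3. 1730.769ms @ 3 + 432.692ms (3/4)
4. 2163.462ms @ 15/4 + 216.346ms (3/8)
5. 2379.808ms @ 33/8 + 649.038ms (9/8)
6. 3028.846ms @ 21/4 + 432.692ms (3/4)
7. 3461.538ms @ 6 + 173.077ms (3/10)
8. 3634.615ms @ 63/10 + 173.077ms (3/10)
9. 3807.692ms @ 33/5 + 173.077ms (3/10)
10. 3980.769ms @ 69/10 + 346.154ms (3/5)
11. 4326.923ms @ 15/2 + 865.385ms (3/2)

note 11 onset = 15/2b = 4326.923ms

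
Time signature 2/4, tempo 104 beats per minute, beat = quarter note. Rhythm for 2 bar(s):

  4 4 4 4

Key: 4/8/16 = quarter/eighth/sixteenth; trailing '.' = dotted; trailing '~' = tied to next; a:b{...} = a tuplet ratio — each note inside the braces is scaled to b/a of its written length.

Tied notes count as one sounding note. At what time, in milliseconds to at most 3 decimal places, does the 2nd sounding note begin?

1. 0.0ms @ 0 + 576.923ms (1)
2. 576.923ms @ 1 + 576.923ms (1)
3. 1153.846ms @ 2 + 576.923ms (1)
4. 1730.769ms @ 3 + 576.923ms (1)

note 2 onset = 1b = 576.923ms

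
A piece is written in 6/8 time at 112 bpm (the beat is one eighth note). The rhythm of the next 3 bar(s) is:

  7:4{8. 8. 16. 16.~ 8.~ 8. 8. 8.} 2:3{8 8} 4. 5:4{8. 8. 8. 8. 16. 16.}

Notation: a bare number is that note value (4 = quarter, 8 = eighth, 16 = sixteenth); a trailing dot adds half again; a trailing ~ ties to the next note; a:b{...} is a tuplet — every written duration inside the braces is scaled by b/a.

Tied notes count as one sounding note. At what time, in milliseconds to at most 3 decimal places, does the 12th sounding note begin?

1. 0.0ms @ 0 + 459.184ms (6/7)
2. 459.184ms @ 6/7 + 459.184ms (6/7)
3. 918.367ms @ 12/7 + 229.592ms (3/7)
4. 1147.959ms @ 15/7 + 1147.959ms (15/7)
5. 2295.918ms @ 30/7 + 459.184ms (6/7)
6. 2755.102ms @ 36/7 + 459.184ms (6/7)
7. 3214.286ms @ 6 + 803.571ms (3/2)
8. 4017.857ms @ 15/2 + 803.571ms (3/2)
9. 4821.429ms @ 9 + 1607.143ms (3)
10. 6428.571ms @ 12 + 642.857ms (6/5)
11. 7071.429ms @ 66/5 + 642.857ms (6/5)
12. 7714.286ms @ 72/5 + 642.857ms (6/5)
13. 8357.143ms @ 78/5 + 642.857ms (6/5)
14. 9000.0ms @ 84/5 + 321.429ms (3/5)
15. 9321.429ms @ 87/5 + 321.429ms (3/5)

note 12 onset = 72/5b = 7714.286ms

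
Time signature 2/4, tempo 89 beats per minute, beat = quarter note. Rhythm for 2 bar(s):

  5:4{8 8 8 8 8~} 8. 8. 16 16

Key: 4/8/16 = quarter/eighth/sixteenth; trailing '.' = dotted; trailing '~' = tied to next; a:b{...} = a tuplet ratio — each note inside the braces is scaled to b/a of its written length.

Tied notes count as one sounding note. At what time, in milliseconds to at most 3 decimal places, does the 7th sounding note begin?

note 7 onset = 7/2b = 2359.551ms

1. 0.0ms @ 0 + 269.663ms (2/5)
2. 269.663ms @ 2/5 + 269.663ms (2/5)
3. 539.326ms @ 4/5 + 269.663ms (2/5)
4. 808.989ms @ 6/5 + 269.663ms (2/5)
5. 1078.652ms @ 8/5 + 775.281ms (23/20)
6. 1853.933ms @ 11/4 + 505.618ms (3/4)
7. 2359.551ms @ 7/2 + 168.539ms (1/4)
8. 2528.09ms @ 15/4 + 168.539ms (1/4)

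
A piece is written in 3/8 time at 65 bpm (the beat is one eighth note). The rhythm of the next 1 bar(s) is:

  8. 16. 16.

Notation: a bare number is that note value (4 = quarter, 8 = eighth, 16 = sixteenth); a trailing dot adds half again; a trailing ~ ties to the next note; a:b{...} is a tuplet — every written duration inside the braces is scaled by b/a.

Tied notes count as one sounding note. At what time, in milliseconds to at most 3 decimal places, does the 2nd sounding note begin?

note 2 onset = 3/2b = 1384.615ms

1. 0.0ms @ 0 + 1384.615ms (3/2)
2. 1384.615ms @ 3/2 + 692.308ms (3/4)
3. 2076.923ms @ 9/4 + 692.308ms (3/4)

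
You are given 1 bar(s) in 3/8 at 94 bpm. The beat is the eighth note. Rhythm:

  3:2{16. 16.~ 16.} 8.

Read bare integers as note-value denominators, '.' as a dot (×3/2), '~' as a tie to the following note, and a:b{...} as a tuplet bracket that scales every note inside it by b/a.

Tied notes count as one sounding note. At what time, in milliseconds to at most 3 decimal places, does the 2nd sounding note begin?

1. 0.0ms @ 0 + 319.149ms (1/2)
2. 319.149ms @ 1/2 + 638.298ms (1)
3. 957.447ms @ 3/2 + 957.447ms (3/2)

note 2 onset = 1/2b = 319.149ms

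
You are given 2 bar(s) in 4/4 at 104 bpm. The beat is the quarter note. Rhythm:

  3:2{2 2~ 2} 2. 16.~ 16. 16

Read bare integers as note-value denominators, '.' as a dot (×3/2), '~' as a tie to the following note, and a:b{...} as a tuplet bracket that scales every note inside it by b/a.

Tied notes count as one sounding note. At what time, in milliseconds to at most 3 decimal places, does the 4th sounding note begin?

note 4 onset = 7b = 4038.462ms

1. 0.0ms @ 0 + 769.231ms (4/3)
2. 769.231ms @ 4/3 + 1538.462ms (8/3)
3. 2307.692ms @ 4 + 1730.769ms (3)
4. 4038.462ms @ 7 + 432.692ms (3/4)
5. 4471.154ms @ 31/4 + 144.231ms (1/4)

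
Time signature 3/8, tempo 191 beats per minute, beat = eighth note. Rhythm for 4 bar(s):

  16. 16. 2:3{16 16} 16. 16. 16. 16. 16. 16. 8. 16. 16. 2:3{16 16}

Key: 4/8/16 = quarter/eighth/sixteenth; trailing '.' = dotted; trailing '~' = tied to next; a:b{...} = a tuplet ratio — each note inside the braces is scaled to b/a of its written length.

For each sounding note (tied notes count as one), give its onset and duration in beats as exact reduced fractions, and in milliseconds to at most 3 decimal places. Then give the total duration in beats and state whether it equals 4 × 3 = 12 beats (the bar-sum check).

1) 0.0ms=0b +235.602ms=3/4b
2) 235.602ms=3/4b +235.602ms=3/4b
3) 471.204ms=3/2b +235.602ms=3/4b
4) 706.806ms=9/4b +235.602ms=3/4b
5) 942.408ms=3b +235.602ms=3/4b
6) 1178.01ms=15/4b +235.602ms=3/4b
7) 1413.613ms=9/2b +235.602ms=3/4b
8) 1649.215ms=21/4b +235.602ms=3/4b
9) 1884.817ms=6b +235.602ms=3/4b
10) 2120.419ms=27/4b +235.602ms=3/4b
11) 2356.021ms=15/2b +471.204ms=3/2b
12) 2827.225ms=9b +235.602ms=3/4b
13) 3062.827ms=39/4b +235.602ms=3/4b
14) 3298.429ms=21/2b +235.602ms=3/4b
15) 3534.031ms=45/4b +235.602ms=3/4b
Σ=12b of 12 (191bpm 3/8) — PASS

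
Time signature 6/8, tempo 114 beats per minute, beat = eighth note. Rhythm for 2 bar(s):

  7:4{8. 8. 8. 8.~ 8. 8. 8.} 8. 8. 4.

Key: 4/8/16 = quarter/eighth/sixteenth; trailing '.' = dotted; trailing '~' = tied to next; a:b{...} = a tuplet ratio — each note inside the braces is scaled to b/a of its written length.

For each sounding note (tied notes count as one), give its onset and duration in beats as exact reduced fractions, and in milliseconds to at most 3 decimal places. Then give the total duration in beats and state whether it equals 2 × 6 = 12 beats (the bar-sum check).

1) 0.0ms=0b +451.128ms=6/7b
2) 451.128ms=6/7b +451.128ms=6/7b
3) 902.256ms=12/7b +451.128ms=6/7b
4) 1353.383ms=18/7b +902.256ms=12/7b
5) 2255.639ms=30/7b +451.128ms=6/7b
6) 2706.767ms=36/7b +451.128ms=6/7b
7) 3157.895ms=6b +789.474ms=3/2b
8) 3947.368ms=15/2b +789.474ms=3/2b
9) 4736.842ms=9b +1578.947ms=3b
Σ=12b of 12 (114bpm 6/8) — PASS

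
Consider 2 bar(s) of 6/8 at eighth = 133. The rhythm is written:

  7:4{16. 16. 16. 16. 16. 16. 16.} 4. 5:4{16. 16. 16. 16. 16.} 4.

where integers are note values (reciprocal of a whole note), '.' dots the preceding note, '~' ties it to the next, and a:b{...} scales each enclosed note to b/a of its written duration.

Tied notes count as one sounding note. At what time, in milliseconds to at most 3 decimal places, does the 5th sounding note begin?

note 5 onset = 12/7b = 773.362ms

1. 0.0ms @ 0 + 193.34ms (3/7)
2. 193.34ms @ 3/7 + 193.34ms (3/7)
3. 386.681ms @ 6/7 + 193.34ms (3/7)
4. 580.021ms @ 9/7 + 193.34ms (3/7)
5. 773.362ms @ 12/7 + 193.34ms (3/7)
6. 966.702ms @ 15/7 + 193.34ms (3/7)
7. 1160.043ms @ 18/7 + 193.34ms (3/7)
8. 1353.383ms @ 3 + 1353.383ms (3)
9. 2706.767ms @ 6 + 270.677ms (3/5)
10. 2977.444ms @ 33/5 + 270.677ms (3/5)
11. 3248.12ms @ 36/5 + 270.677ms (3/5)
12. 3518.797ms @ 39/5 + 270.677ms (3/5)
13. 3789.474ms @ 42/5 + 270.677ms (3/5)
14. 4060.15ms @ 9 + 1353.383ms (3)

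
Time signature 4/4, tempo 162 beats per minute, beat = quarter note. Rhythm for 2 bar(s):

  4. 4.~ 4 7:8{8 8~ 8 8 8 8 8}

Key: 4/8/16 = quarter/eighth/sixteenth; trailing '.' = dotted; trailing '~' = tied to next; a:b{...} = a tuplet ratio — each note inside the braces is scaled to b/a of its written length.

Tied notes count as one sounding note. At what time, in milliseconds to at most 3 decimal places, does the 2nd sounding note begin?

1. 0.0ms @ 0 + 555.556ms (3/2)
2. 555.556ms @ 3/2 + 925.926ms (5/2)
3. 1481.481ms @ 4 + 211.64ms (4/7)
4. 1693.122ms @ 32/7 + 423.28ms (8/7)
5. 2116.402ms @ 40/7 + 211.64ms (4/7)
6. 2328.042ms @ 44/7 + 211.64ms (4/7)
7. 2539.683ms @ 48/7 + 211.64ms (4/7)
8. 2751.323ms @ 52/7 + 211.64ms (4/7)

note 2 onset = 3/2b = 555.556ms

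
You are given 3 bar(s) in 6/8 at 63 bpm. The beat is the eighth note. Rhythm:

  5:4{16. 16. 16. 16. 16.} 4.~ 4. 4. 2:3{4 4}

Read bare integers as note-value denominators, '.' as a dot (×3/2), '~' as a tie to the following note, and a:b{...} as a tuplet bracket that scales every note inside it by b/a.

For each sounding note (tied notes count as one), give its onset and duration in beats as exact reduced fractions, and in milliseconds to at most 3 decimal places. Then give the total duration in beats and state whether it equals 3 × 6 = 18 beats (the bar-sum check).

1) 0.0ms=0b +571.429ms=3/5b
2) 571.429ms=3/5b +571.429ms=3/5b
3) 1142.857ms=6/5b +571.429ms=3/5b
4) 1714.286ms=9/5b +571.429ms=3/5b
5) 2285.714ms=12/5b +571.429ms=3/5b
6) 2857.143ms=3b +5714.286ms=6b
7) 8571.429ms=9b +2857.143ms=3b
8) 11428.571ms=12b +2857.143ms=3b
9) 14285.714ms=15b +2857.143ms=3b
Σ=18b of 18 (63bpm 6/8) — PASS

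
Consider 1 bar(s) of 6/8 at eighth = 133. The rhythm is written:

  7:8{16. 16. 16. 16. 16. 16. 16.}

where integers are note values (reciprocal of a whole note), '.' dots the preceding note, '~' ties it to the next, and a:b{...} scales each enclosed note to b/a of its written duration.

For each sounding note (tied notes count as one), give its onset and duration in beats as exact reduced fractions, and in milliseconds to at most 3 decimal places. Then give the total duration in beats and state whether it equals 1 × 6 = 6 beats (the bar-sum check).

1) 0.0ms=0b +386.681ms=6/7b
2) 386.681ms=6/7b +386.681ms=6/7b
3) 773.362ms=12/7b +386.681ms=6/7b
4) 1160.043ms=18/7b +386.681ms=6/7b
5) 1546.724ms=24/7b +386.681ms=6/7b
6) 1933.405ms=30/7b +386.681ms=6/7b
7) 2320.086ms=36/7b +386.681ms=6/7b
Σ=6b of 6 (133bpm 6/8) — PASS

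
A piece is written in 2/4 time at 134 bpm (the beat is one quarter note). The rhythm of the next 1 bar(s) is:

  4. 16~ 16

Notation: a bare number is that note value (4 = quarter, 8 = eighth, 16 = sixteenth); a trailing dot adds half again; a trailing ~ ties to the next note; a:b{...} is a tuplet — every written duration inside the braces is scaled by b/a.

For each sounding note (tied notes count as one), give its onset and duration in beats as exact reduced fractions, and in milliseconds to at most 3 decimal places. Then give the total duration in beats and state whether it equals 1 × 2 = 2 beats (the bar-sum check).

1) 0.0ms=0b +671.642ms=3/2b
2) 671.642ms=3/2b +223.881ms=1/2b
Σ=2b of 2 (134bpm 2/4) — PASS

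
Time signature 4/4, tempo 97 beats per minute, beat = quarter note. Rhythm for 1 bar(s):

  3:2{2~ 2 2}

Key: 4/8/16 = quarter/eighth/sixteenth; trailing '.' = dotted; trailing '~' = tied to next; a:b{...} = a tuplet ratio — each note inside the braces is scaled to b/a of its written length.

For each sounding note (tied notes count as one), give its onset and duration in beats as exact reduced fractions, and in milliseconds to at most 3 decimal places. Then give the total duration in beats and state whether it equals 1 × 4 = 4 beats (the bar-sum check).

1) 0.0ms=0b +1649.485ms=8/3b
2) 1649.485ms=8/3b +824.742ms=4/3b
Σ=4b of 4 (97bpm 4/4) — PASS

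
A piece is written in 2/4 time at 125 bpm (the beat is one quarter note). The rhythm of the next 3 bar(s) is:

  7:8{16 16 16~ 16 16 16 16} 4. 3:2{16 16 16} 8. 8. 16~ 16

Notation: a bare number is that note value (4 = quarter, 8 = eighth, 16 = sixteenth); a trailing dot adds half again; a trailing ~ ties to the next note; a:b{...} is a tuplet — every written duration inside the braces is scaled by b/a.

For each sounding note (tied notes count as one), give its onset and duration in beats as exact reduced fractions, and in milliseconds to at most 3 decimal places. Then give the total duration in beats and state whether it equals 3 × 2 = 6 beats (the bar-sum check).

1) 0.0ms=0b +137.143ms=2/7b
2) 137.143ms=2/7b +137.143ms=2/7b
3) 274.286ms=4/7b +274.286ms=4/7b
4) 548.571ms=8/7b +137.143ms=2/7b
5) 685.714ms=10/7b +137.143ms=2/7b
6) 822.857ms=12/7b +137.143ms=2/7b
7) 960.0ms=2b +720.0ms=3/2b
8) 1680.0ms=7/2b +80.0ms=1/6b
9) 1760.0ms=11/3b +80.0ms=1/6b
10) 1840.0ms=23/6b +80.0ms=1/6b
11) 1920.0ms=4b +360.0ms=3/4b
12) 2280.0ms=19/4b +360.0ms=3/4b
13) 2640.0ms=11/2b +240.0ms=1/2b
Σ=6b of 6 (125bpm 2/4) — PASS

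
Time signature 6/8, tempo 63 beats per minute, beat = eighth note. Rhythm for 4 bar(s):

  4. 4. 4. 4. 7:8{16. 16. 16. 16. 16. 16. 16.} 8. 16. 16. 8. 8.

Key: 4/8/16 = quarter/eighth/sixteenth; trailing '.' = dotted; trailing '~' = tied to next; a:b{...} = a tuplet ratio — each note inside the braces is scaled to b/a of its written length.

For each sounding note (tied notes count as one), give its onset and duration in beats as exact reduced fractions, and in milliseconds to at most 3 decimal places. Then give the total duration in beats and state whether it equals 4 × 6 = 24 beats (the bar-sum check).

1) 0.0ms=0b +2857.143ms=3b
2) 2857.143ms=3b +2857.143ms=3b
3) 5714.286ms=6b +2857.143ms=3b
4) 8571.429ms=9b +2857.143ms=3b
5) 11428.571ms=12b +816.327ms=6/7b
6) 12244.898ms=90/7b +816.327ms=6/7b
7) 13061.224ms=96/7b +816.327ms=6/7b
8) 13877.551ms=102/7b +816.327ms=6/7b
9) 14693.878ms=108/7b +816.327ms=6/7b
10) 15510.204ms=114/7b +816.327ms=6/7b
11) 16326.531ms=120/7b +816.327ms=6/7b
12) 17142.857ms=18b +1428.571ms=3/2b
13) 18571.429ms=39/2b +714.286ms=3/4b
14) 19285.714ms=81/4b +714.286ms=3/4b
15) 20000.0ms=21b +1428.571ms=3/2b
16) 21428.571ms=45/2b +1428.571ms=3/2b
Σ=24b of 24 (63bpm 6/8) — PASS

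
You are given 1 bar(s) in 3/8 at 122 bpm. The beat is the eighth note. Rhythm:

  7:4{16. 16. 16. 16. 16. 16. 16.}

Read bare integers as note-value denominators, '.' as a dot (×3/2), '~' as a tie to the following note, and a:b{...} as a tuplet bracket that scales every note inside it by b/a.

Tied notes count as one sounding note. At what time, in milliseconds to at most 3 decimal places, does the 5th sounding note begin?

1. 0.0ms @ 0 + 210.773ms (3/7)
2. 210.773ms @ 3/7 + 210.773ms (3/7)
3. 421.546ms @ 6/7 + 210.773ms (3/7)
4. 632.319ms @ 9/7 + 210.773ms (3/7)
5. 843.091ms @ 12/7 + 210.773ms (3/7)
6. 1053.864ms @ 15/7 + 210.773ms (3/7)
7. 1264.637ms @ 18/7 + 210.773ms (3/7)

note 5 onset = 12/7b = 843.091ms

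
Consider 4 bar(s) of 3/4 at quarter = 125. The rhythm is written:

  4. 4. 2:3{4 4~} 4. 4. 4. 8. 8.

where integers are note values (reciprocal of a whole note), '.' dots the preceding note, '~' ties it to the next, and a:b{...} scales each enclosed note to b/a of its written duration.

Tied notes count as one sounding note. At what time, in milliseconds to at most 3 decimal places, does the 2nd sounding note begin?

1. 0.0ms @ 0 + 720.0ms (3/2)
2. 720.0ms @ 3/2 + 720.0ms (3/2)
3. 1440.0ms @ 3 + 720.0ms (3/2)
4. 2160.0ms @ 9/2 + 1440.0ms (3)
5. 3600.0ms @ 15/2 + 720.0ms (3/2)
6. 4320.0ms @ 9 + 720.0ms (3/2)
7. 5040.0ms @ 21/2 + 360.0ms (3/4)
8. 5400.0ms @ 45/4 + 360.0ms (3/4)

note 2 onset = 3/2b = 720.0ms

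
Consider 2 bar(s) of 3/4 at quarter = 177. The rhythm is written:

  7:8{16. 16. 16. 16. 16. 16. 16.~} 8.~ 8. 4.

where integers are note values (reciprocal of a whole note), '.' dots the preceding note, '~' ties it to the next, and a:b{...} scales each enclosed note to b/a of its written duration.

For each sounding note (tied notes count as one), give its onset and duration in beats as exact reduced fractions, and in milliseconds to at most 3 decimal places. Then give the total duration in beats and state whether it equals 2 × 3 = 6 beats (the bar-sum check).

1) 0.0ms=0b +145.278ms=3/7b
2) 145.278ms=3/7b +145.278ms=3/7b
3) 290.557ms=6/7b +145.278ms=3/7b
4) 435.835ms=9/7b +145.278ms=3/7b
5) 581.114ms=12/7b +145.278ms=3/7b
6) 726.392ms=15/7b +145.278ms=3/7b
7) 871.671ms=18/7b +653.753ms=27/14b
8) 1525.424ms=9/2b +508.475ms=3/2b
Σ=6b of 6 (177bpm 3/4) — PASS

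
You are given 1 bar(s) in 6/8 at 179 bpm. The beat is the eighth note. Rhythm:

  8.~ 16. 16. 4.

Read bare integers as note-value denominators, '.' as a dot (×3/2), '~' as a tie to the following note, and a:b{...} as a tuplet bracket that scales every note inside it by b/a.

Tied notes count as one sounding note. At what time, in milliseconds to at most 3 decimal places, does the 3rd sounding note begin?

note 3 onset = 3b = 1005.587ms

1. 0.0ms @ 0 + 754.19ms (9/4)
2. 754.19ms @ 9/4 + 251.397ms (3/4)
3. 1005.587ms @ 3 + 1005.587ms (3)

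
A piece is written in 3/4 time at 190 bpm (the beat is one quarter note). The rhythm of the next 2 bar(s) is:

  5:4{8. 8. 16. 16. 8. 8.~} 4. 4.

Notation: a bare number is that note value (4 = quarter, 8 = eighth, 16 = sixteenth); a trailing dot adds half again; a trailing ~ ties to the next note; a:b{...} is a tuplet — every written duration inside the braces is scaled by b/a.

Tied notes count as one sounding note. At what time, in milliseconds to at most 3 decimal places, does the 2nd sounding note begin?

note 2 onset = 3/5b = 189.474ms

1. 0.0ms @ 0 + 189.474ms (3/5)
2. 189.474ms @ 3/5 + 189.474ms (3/5)
3. 378.947ms @ 6/5 + 94.737ms (3/10)
4. 473.684ms @ 3/2 + 94.737ms (3/10)
5. 568.421ms @ 9/5 + 189.474ms (3/5)
6. 757.895ms @ 12/5 + 663.158ms (21/10)
7. 1421.053ms @ 9/2 + 473.684ms (3/2)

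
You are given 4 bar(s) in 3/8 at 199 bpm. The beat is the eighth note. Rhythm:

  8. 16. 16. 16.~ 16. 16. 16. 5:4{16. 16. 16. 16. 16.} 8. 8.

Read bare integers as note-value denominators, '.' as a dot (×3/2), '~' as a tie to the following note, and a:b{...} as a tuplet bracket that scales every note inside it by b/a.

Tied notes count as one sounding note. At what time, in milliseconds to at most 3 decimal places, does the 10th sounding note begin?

note 10 onset = 39/5b = 2351.759ms

1. 0.0ms @ 0 + 452.261ms (3/2)
2. 452.261ms @ 3/2 + 226.131ms (3/4)
3. 678.392ms @ 9/4 + 226.131ms (3/4)
4. 904.523ms @ 3 + 452.261ms (3/2)
5. 1356.784ms @ 9/2 + 226.131ms (3/4)
6. 1582.915ms @ 21/4 + 226.131ms (3/4)
7. 1809.045ms @ 6 + 180.905ms (3/5)
8. 1989.95ms @ 33/5 + 180.905ms (3/5)
9. 2170.854ms @ 36/5 + 180.905ms (3/5)
10. 2351.759ms @ 39/5 + 180.905ms (3/5)
11. 2532.663ms @ 42/5 + 180.905ms (3/5)
12. 2713.568ms @ 9 + 452.261ms (3/2)
13. 3165.829ms @ 21/2 + 452.261ms (3/2)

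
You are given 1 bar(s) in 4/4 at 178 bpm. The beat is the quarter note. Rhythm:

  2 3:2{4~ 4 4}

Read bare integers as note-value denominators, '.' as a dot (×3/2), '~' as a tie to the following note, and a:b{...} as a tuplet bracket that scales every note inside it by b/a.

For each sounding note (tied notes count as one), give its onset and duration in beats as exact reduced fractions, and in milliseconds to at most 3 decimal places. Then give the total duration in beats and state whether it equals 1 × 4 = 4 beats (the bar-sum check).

1) 0.0ms=0b +674.157ms=2b
2) 674.157ms=2b +449.438ms=4/3b
3) 1123.596ms=10/3b +224.719ms=2/3b
Σ=4b of 4 (178bpm 4/4) — PASS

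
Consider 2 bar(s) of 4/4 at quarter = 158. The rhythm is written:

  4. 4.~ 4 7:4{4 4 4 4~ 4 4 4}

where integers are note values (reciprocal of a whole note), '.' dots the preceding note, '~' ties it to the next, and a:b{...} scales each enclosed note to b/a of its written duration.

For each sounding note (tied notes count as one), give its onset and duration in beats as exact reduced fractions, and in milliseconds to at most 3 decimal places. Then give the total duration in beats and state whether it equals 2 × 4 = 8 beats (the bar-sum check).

1) 0.0ms=0b +569.62ms=3/2b
2) 569.62ms=3/2b +949.367ms=5/2b
3) 1518.987ms=4b +216.998ms=4/7b
4) 1735.986ms=32/7b +216.998ms=4/7b
5) 1952.984ms=36/7b +216.998ms=4/7b
6) 2169.982ms=40/7b +433.996ms=8/7b
7) 2603.978ms=48/7b +216.998ms=4/7b
8) 2820.976ms=52/7b +216.998ms=4/7b
Σ=8b of 8 (158bpm 4/4) — PASS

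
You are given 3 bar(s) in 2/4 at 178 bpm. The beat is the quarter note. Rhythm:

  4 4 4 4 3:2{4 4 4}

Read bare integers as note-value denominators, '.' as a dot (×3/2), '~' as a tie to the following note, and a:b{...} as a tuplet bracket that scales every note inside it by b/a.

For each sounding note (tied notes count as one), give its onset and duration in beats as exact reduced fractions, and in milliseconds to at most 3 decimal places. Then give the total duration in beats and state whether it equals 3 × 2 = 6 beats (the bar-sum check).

1) 0.0ms=0b +337.079ms=1b
2) 337.079ms=1b +337.079ms=1b
3) 674.157ms=2b +337.079ms=1b
4) 1011.236ms=3b +337.079ms=1b
5) 1348.315ms=4b +224.719ms=2/3b
6) 1573.034ms=14/3b +224.719ms=2/3b
7) 1797.753ms=16/3b +224.719ms=2/3b
Σ=6b of 6 (178bpm 2/4) — PASS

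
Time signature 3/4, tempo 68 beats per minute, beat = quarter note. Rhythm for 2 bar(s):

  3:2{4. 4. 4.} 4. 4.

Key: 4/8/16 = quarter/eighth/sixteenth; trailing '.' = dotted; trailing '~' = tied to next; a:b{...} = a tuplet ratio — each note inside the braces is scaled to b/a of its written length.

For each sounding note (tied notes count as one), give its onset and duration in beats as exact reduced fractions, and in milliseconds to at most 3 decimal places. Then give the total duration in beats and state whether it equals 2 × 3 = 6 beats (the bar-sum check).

1) 0.0ms=0b +882.353ms=1b
2) 882.353ms=1b +882.353ms=1b
3) 1764.706ms=2b +882.353ms=1b
4) 2647.059ms=3b +1323.529ms=3/2b
5) 3970.588ms=9/2b +1323.529ms=3/2b
Σ=6b of 6 (68bpm 3/4) — PASS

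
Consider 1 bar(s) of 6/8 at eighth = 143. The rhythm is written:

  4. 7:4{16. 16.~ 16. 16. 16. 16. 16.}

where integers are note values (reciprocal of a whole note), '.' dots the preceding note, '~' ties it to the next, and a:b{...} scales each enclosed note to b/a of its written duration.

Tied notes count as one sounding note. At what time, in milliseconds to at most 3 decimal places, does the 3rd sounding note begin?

1. 0.0ms @ 0 + 1258.741ms (3)
2. 1258.741ms @ 3 + 179.82ms (3/7)
3. 1438.561ms @ 24/7 + 359.64ms (6/7)
4. 1798.202ms @ 30/7 + 179.82ms (3/7)
5. 1978.022ms @ 33/7 + 179.82ms (3/7)
6. 2157.842ms @ 36/7 + 179.82ms (3/7)
7. 2337.662ms @ 39/7 + 179.82ms (3/7)

note 3 onset = 24/7b = 1438.561ms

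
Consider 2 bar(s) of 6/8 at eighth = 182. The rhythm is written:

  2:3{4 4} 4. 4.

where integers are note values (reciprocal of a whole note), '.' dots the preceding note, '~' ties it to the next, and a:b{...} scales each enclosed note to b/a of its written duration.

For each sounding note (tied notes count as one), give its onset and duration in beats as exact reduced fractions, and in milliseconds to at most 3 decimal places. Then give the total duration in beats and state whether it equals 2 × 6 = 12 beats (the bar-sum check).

1) 0.0ms=0b +989.011ms=3b
2) 989.011ms=3b +989.011ms=3b
3) 1978.022ms=6b +989.011ms=3b
4) 2967.033ms=9b +989.011ms=3b
Σ=12b of 12 (182bpm 6/8) — PASS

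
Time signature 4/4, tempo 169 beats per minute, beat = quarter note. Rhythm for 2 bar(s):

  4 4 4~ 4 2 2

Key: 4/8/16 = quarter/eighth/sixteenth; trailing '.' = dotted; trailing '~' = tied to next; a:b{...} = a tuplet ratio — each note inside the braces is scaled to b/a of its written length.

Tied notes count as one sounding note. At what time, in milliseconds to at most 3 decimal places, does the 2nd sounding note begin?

note 2 onset = 1b = 355.03ms

1. 0.0ms @ 0 + 355.03ms (1)
2. 355.03ms @ 1 + 355.03ms (1)
3. 710.059ms @ 2 + 710.059ms (2)
4. 1420.118ms @ 4 + 710.059ms (2)
5. 2130.178ms @ 6 + 710.059ms (2)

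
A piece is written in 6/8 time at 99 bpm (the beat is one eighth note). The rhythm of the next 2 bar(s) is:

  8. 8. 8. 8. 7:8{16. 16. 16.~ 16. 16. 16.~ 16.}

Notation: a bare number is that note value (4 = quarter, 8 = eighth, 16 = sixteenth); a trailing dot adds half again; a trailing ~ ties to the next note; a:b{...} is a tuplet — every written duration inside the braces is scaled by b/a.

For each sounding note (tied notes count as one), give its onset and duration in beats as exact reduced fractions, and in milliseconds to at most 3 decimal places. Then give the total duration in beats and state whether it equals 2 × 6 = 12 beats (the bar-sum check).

1) 0.0ms=0b +909.091ms=3/2b
2) 909.091ms=3/2b +909.091ms=3/2b
3) 1818.182ms=3b +909.091ms=3/2b
4) 2727.273ms=9/2b +909.091ms=3/2b
5) 3636.364ms=6b +519.481ms=6/7b
6) 4155.844ms=48/7b +519.481ms=6/7b
7) 4675.325ms=54/7b +1038.961ms=12/7b
8) 5714.286ms=66/7b +519.481ms=6/7b
9) 6233.766ms=72/7b +1038.961ms=12/7b
Σ=12b of 12 (99bpm 6/8) — PASS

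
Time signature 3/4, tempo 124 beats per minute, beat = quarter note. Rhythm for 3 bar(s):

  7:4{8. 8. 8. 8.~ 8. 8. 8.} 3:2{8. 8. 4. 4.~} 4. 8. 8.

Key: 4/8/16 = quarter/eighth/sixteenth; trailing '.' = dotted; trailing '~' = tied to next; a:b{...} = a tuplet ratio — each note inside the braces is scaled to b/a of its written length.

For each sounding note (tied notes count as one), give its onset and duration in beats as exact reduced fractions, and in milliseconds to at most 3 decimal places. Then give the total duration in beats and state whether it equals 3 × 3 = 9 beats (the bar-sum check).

1) 0.0ms=0b +207.373ms=3/7b
2) 207.373ms=3/7b +207.373ms=3/7b
3) 414.747ms=6/7b +207.373ms=3/7b
4) 622.12ms=9/7b +414.747ms=6/7b
5) 1036.866ms=15/7b +207.373ms=3/7b
6) 1244.24ms=18/7b +207.373ms=3/7b
7) 1451.613ms=3b +241.935ms=1/2b
8) 1693.548ms=7/2b +241.935ms=1/2b
9) 1935.484ms=4b +483.871ms=1b
10) 2419.355ms=5b +1209.677ms=5/2b
11) 3629.032ms=15/2b +362.903ms=3/4b
12) 3991.935ms=33/4b +362.903ms=3/4b
Σ=9b of 9 (124bpm 3/4) — PASS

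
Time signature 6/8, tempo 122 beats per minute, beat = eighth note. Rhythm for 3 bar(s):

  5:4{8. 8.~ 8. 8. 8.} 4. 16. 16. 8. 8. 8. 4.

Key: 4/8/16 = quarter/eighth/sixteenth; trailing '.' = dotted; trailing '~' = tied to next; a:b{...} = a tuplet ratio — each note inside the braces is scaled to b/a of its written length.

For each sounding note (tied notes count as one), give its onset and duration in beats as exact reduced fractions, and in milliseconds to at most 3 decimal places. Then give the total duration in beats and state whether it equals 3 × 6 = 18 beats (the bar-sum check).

1) 0.0ms=0b +590.164ms=6/5b
2) 590.164ms=6/5b +1180.328ms=12/5b
3) 1770.492ms=18/5b +590.164ms=6/5b
4) 2360.656ms=24/5b +590.164ms=6/5b
5) 2950.82ms=6b +1475.41ms=3b
6) 4426.23ms=9b +368.852ms=3/4b
7) 4795.082ms=39/4b +368.852ms=3/4b
8) 5163.934ms=21/2b +737.705ms=3/2b
9) 5901.639ms=12b +737.705ms=3/2b
10) 6639.344ms=27/2b +737.705ms=3/2b
11) 7377.049ms=15b +1475.41ms=3b
Σ=18b of 18 (122bpm 6/8) — PASS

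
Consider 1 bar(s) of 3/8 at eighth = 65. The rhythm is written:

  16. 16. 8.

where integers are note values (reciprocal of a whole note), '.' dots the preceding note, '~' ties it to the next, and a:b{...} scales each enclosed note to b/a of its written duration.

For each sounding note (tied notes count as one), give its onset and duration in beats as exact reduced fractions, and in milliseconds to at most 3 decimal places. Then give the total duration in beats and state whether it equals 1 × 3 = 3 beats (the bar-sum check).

1) 0.0ms=0b +692.308ms=3/4b
2) 692.308ms=3/4b +692.308ms=3/4b
3) 1384.615ms=3/2b +1384.615ms=3/2b
Σ=3b of 3 (65bpm 3/8) — PASS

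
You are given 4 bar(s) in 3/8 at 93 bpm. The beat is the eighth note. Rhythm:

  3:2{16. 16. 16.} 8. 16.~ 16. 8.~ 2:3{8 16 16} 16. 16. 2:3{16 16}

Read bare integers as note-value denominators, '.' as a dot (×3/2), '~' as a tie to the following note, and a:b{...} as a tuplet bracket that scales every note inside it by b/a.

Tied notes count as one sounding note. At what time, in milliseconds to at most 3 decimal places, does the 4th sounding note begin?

note 4 onset = 3/2b = 967.742ms

1. 0.0ms @ 0 + 322.581ms (1/2)
2. 322.581ms @ 1/2 + 322.581ms (1/2)
3. 645.161ms @ 1 + 322.581ms (1/2)
4. 967.742ms @ 3/2 + 967.742ms (3/2)
5. 1935.484ms @ 3 + 967.742ms (3/2)
6. 2903.226ms @ 9/2 + 1935.484ms (3)
7. 4838.71ms @ 15/2 + 483.871ms (3/4)
8. 5322.581ms @ 33/4 + 483.871ms (3/4)
9. 5806.452ms @ 9 + 483.871ms (3/4)
10. 6290.323ms @ 39/4 + 483.871ms (3/4)
11. 6774.194ms @ 21/2 + 483.871ms (3/4)
12. 7258.065ms @ 45/4 + 483.871ms (3/4)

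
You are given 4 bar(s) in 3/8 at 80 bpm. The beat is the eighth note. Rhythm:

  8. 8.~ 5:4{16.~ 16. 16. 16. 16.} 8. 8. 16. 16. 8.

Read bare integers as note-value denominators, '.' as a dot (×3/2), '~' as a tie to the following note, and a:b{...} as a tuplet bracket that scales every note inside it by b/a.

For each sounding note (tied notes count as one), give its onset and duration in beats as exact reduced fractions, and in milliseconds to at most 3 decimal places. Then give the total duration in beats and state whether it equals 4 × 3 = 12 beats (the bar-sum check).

1) 0.0ms=0b +1125.0ms=3/2b
2) 1125.0ms=3/2b +2025.0ms=27/10b
3) 3150.0ms=21/5b +450.0ms=3/5b
4) 3600.0ms=24/5b +450.0ms=3/5b
5) 4050.0ms=27/5b +450.0ms=3/5b
6) 4500.0ms=6b +1125.0ms=3/2b
7) 5625.0ms=15/2b +1125.0ms=3/2b
8) 6750.0ms=9b +562.5ms=3/4b
9) 7312.5ms=39/4b +562.5ms=3/4b
10) 7875.0ms=21/2b +1125.0ms=3/2b
Σ=12b of 12 (80bpm 3/8) — PASS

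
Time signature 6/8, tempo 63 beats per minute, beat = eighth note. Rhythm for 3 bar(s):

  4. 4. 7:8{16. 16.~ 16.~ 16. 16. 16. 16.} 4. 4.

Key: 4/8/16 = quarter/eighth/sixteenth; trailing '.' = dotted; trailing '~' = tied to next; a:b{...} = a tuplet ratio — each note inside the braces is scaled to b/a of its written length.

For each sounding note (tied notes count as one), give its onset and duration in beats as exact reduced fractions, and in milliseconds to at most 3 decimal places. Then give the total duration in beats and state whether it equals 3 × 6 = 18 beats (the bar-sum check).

1) 0.0ms=0b +2857.143ms=3b
2) 2857.143ms=3b +2857.143ms=3b
3) 5714.286ms=6b +816.327ms=6/7b
4) 6530.612ms=48/7b +2448.98ms=18/7b
5) 8979.592ms=66/7b +816.327ms=6/7b
6) 9795.918ms=72/7b +816.327ms=6/7b
7) 10612.245ms=78/7b +816.327ms=6/7b
8) 11428.571ms=12b +2857.143ms=3b
9) 14285.714ms=15b +2857.143ms=3b
Σ=18b of 18 (63bpm 6/8) — PASS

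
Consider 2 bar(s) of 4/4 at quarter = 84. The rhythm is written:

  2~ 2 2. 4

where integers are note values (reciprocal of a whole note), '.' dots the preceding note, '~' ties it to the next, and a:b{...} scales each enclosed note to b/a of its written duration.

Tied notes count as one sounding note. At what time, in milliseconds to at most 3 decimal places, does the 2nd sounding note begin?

note 2 onset = 4b = 2857.143ms

1. 0.0ms @ 0 + 2857.143ms (4)
2. 2857.143ms @ 4 + 2142.857ms (3)
3. 5000.0ms @ 7 + 714.286ms (1)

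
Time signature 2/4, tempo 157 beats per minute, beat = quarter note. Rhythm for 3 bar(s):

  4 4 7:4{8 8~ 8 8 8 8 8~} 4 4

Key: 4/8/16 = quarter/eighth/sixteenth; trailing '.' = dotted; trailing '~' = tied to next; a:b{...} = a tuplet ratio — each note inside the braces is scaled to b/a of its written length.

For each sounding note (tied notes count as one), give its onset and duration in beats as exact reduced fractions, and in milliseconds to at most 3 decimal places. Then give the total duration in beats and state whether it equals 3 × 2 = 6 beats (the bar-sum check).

1) 0.0ms=0b +382.166ms=1b
2) 382.166ms=1b +382.166ms=1b
3) 764.331ms=2b +109.19ms=2/7b
4) 873.521ms=16/7b +218.38ms=4/7b
5) 1091.902ms=20/7b +109.19ms=2/7b
6) 1201.092ms=22/7b +109.19ms=2/7b
7) 1310.282ms=24/7b +109.19ms=2/7b
8) 1419.472ms=26/7b +491.356ms=9/7b
9) 1910.828ms=5b +382.166ms=1b
Σ=6b of 6 (157bpm 2/4) — PASS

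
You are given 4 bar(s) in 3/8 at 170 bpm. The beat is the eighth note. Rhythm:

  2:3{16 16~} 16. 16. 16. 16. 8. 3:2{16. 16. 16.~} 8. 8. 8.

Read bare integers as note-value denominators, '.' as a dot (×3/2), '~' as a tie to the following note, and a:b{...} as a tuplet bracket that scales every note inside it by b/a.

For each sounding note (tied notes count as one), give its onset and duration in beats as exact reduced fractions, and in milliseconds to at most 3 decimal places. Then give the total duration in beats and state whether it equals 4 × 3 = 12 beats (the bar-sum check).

1) 0.0ms=0b +264.706ms=3/4b
2) 264.706ms=3/4b +529.412ms=3/2b
3) 794.118ms=9/4b +264.706ms=3/4b
4) 1058.824ms=3b +264.706ms=3/4b
5) 1323.529ms=15/4b +264.706ms=3/4b
6) 1588.235ms=9/2b +529.412ms=3/2b
7) 2117.647ms=6b +176.471ms=1/2b
8) 2294.118ms=13/2b +176.471ms=1/2b
9) 2470.588ms=7b +705.882ms=2b
10) 3176.471ms=9b +529.412ms=3/2b
11) 3705.882ms=21/2b +529.412ms=3/2b
Σ=12b of 12 (170bpm 3/8) — PASS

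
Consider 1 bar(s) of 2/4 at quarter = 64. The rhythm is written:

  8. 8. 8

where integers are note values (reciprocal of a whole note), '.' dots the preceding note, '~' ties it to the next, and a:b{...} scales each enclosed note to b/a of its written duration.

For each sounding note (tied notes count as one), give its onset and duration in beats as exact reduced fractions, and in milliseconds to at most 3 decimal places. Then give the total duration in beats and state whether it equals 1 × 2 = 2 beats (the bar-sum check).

1) 0.0ms=0b +703.125ms=3/4b
2) 703.125ms=3/4b +703.125ms=3/4b
3) 1406.25ms=3/2b +468.75ms=1/2b
Σ=2b of 2 (64bpm 2/4) — PASS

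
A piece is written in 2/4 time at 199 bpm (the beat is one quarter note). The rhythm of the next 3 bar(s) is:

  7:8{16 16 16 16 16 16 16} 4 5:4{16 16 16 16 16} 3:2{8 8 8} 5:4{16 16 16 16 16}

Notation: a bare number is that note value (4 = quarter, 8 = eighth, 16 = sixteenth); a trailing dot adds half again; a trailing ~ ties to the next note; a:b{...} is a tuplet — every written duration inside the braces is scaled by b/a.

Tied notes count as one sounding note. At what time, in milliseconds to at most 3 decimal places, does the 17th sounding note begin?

note 17 onset = 5b = 1507.538ms

1. 0.0ms @ 0 + 86.145ms (2/7)
2. 86.145ms @ 2/7 + 86.145ms (2/7)
3. 172.29ms @ 4/7 + 86.145ms (2/7)
4. 258.435ms @ 6/7 + 86.145ms (2/7)
5. 344.58ms @ 8/7 + 86.145ms (2/7)
6. 430.725ms @ 10/7 + 86.145ms (2/7)
7. 516.87ms @ 12/7 + 86.145ms (2/7)
8. 603.015ms @ 2 + 301.508ms (1)
9. 904.523ms @ 3 + 60.302ms (1/5)
10. 964.824ms @ 16/5 + 60.302ms (1/5)
11. 1025.126ms @ 17/5 + 60.302ms (1/5)
12. 1085.427ms @ 18/5 + 60.302ms (1/5)
13. 1145.729ms @ 19/5 + 60.302ms (1/5)
14. 1206.03ms @ 4 + 100.503ms (1/3)
15. 1306.533ms @ 13/3 + 100.503ms (1/3)
16. 1407.035ms @ 14/3 + 100.503ms (1/3)
17. 1507.538ms @ 5 + 60.302ms (1/5)
18. 1567.839ms @ 26/5 + 60.302ms (1/5)
19. 1628.141ms @ 27/5 + 60.302ms (1/5)
20. 1688.442ms @ 28/5 + 60.302ms (1/5)
21. 1748.744ms @ 29/5 + 60.302ms (1/5)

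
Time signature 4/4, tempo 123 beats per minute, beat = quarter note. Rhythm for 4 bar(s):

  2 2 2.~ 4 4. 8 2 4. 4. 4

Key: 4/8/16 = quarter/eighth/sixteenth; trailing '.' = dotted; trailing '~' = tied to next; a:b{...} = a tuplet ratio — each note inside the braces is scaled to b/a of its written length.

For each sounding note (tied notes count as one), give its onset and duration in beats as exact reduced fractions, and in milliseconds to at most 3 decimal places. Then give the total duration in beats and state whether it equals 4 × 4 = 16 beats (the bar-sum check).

1) 0.0ms=0b +975.61ms=2b
2) 975.61ms=2b +975.61ms=2b
3) 1951.22ms=4b +1951.22ms=4b
4) 3902.439ms=8b +731.707ms=3/2b
5) 4634.146ms=19/2b +243.902ms=1/2b
6) 4878.049ms=10b +975.61ms=2b
7) 5853.659ms=12b +731.707ms=3/2b
8) 6585.366ms=27/2b +731.707ms=3/2b
9) 7317.073ms=15b +487.805ms=1b
Σ=16b of 16 (123bpm 4/4) — PASS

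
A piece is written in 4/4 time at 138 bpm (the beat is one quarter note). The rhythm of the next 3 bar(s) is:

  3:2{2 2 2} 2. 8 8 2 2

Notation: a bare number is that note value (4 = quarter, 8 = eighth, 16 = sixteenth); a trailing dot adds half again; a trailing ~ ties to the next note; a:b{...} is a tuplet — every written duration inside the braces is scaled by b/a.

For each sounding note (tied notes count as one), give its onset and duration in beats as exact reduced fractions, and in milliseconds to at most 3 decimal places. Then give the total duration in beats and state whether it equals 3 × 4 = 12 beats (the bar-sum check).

1) 0.0ms=0b +579.71ms=4/3b
2) 579.71ms=4/3b +579.71ms=4/3b
3) 1159.42ms=8/3b +579.71ms=4/3b
4) 1739.13ms=4b +1304.348ms=3b
5) 3043.478ms=7b +217.391ms=1/2b
6) 3260.87ms=15/2b +217.391ms=1/2b
7) 3478.261ms=8b +869.565ms=2b
8) 4347.826ms=10b +869.565ms=2b
Σ=12b of 12 (138bpm 4/4) — PASS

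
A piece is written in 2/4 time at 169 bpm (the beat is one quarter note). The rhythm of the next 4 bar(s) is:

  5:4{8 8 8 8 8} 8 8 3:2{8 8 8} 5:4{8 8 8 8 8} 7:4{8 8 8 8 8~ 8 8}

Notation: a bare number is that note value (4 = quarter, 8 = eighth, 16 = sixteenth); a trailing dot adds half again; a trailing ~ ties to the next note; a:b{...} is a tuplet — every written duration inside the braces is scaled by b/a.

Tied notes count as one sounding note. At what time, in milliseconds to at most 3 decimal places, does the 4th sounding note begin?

1. 0.0ms @ 0 + 142.012ms (2/5)
2. 142.012ms @ 2/5 + 142.012ms (2/5)
3. 284.024ms @ 4/5 + 142.012ms (2/5)
4. 426.036ms @ 6/5 + 142.012ms (2/5)
5. 568.047ms @ 8/5 + 142.012ms (2/5)
6. 710.059ms @ 2 + 177.515ms (1/2)
7. 887.574ms @ 5/2 + 177.515ms (1/2)
8. 1065.089ms @ 3 + 118.343ms (1/3)
9. 1183.432ms @ 10/3 + 118.343ms (1/3)
10. 1301.775ms @ 11/3 + 118.343ms (1/3)
11. 1420.118ms @ 4 + 142.012ms (2/5)
12. 1562.13ms @ 22/5 + 142.012ms (2/5)
13. 1704.142ms @ 24/5 + 142.012ms (2/5)
14. 1846.154ms @ 26/5 + 142.012ms (2/5)
15. 1988.166ms @ 28/5 + 142.012ms (2/5)
16. 2130.178ms @ 6 + 101.437ms (2/7)
17. 2231.615ms @ 44/7 + 101.437ms (2/7)
18. 2333.052ms @ 46/7 + 101.437ms (2/7)
19. 2434.489ms @ 48/7 + 101.437ms (2/7)
20. 2535.926ms @ 50/7 + 202.874ms (4/7)
21. 2738.8ms @ 54/7 + 101.437ms (2/7)

note 4 onset = 6/5b = 426.036ms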